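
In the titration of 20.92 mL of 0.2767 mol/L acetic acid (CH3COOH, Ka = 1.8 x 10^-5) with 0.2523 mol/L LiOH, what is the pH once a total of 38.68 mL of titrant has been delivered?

12.82

n(acid) = 0.2767 x 0.02092 = 0.005789 mol; n(LiOH) added = 0.2523 x 0.03868 = 0.009759 mol.
Base is in excess by 0.009759 - 0.005789 = 0.003970 mol in a total volume of 0.05960 L.
[OH^-] = 0.003970/0.05960 = 0.06662 M, so pOH = 1.18 and pH = 14.00 - 1.18 = 12.82.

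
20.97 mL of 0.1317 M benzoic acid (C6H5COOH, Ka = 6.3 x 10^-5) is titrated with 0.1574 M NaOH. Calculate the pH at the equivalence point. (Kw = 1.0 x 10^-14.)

8.53

n(C6H5COOH) = 0.1317 x 0.02097 = 0.002762 mol; V(NaOH) at equivalence = 0.002762/0.1574 = 0.01755 L.
At equivalence all the acid is converted to C6H5COO-; total volume = 0.02097 + 0.01755 = 0.03852 L, so [C6H5COO-] = 0.002762/0.03852 = 0.07170 M.
Kb = Kw/Ka = 1.0e-14 / 6.3 x 10^-5 = 1.59e-10.
[OH^-] = sqrt(Kb x [C6H5COO-]) = sqrt(1.59e-10 x 0.07170) = 3.37e-6 M.
pOH = 5.47, so pH = 14.00 - 5.47 = 8.53.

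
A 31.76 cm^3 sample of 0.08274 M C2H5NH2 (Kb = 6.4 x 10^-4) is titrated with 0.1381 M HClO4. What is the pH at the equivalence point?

6.05

n(C2H5NH2) = 0.08274 x 0.03176 = 0.002628 mol; V(HClO4) at equivalence = 0.002628/0.1381 = 0.01903 L.
At equivalence the base is fully converted to C2H5NH3+; total volume = 0.05079 L, so [C2H5NH3+] = 0.002628/0.05079 = 0.05174 M.
Ka(C2H5NH3+) = Kw/Kb = 1.0e-14 / 6.4 x 10^-4 = 1.56e-11.
[H^+] = sqrt(Ka x [C2H5NH3+]) = sqrt(1.56e-11 x 0.05174) = 8.99e-7 M.
pH = -log(8.99e-7) = 6.05.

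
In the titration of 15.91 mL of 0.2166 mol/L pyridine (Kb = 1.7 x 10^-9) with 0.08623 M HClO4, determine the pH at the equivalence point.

n(C5H5N) = 0.2166 x 0.01591 = 0.003446 mol; V(HClO4) at equivalence = 0.003446/0.08623 = 0.03996 L.
At equivalence the base is fully converted to C5H5NH+; total volume = 0.05587 L, so [C5H5NH+] = 0.003446/0.05587 = 0.06168 M.
Ka(C5H5NH+) = Kw/Kb = 1.0e-14 / 1.7 x 10^-9 = 5.88e-6.
[H^+] = sqrt(Ka x [C5H5NH+]) = sqrt(5.88e-6 x 0.06168) = 0.000602 M.
pH = -log(0.000602) = 3.22.

3.22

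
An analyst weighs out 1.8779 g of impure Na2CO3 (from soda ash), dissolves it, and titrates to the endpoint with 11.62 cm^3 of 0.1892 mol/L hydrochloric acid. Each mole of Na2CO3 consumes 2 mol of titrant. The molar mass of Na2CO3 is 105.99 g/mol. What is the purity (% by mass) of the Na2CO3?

n(HCl) = 0.1892 x 0.01162 = 0.002199 mol.
n(Na2CO3) = 0.002199 / 2 = 0.001099 mol.
mass of Na2CO3 = 0.001099 x 105.99 = 0.1165 g.
% purity = 0.1165 / 1.8779 x 100 = 6.20%.

6.20%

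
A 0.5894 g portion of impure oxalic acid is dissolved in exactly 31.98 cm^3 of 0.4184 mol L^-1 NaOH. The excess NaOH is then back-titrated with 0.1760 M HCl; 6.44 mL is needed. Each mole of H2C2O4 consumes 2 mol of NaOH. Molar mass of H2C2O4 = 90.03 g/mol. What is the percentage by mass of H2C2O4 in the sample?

Total n(NaOH) added = 0.4184 x 0.03198 = 0.01338 mol.
n(HCl) used = 0.1760 x 0.006440 = 0.001133 mol, which equals the excess n(NaOH).
So n(NaOH) consumed by the sample = 0.01338 - 0.001133 = 0.01225 mol.
n(H2C2O4) = 0.01225 / 2 = 0.006123 mol.
mass H2C2O4 = 0.006123 x 90.03 = 0.5513 g, so %H2C2O4 = 0.5513/0.5894 x 100 = 93.5%.

93.5%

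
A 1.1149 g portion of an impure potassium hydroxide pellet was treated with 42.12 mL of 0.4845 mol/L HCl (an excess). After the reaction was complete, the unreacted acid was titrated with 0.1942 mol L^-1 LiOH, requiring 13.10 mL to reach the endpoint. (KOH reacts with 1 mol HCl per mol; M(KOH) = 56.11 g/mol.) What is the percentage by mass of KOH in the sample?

89.9%

Total n(HCl) added = 0.4845 x 0.04212 = 0.02041 mol.
n(LiOH) used = 0.1942 x 0.01310 = 0.002544 mol, which equals the excess n(HCl).
So n(HCl) consumed by the sample = 0.02041 - 0.002544 = 0.01786 mol.
n(KOH) = 0.01786 / 1 = 0.01786 mol.
mass KOH = 0.01786 x 56.11 = 1.002 g, so %KOH = 1.002/1.1149 x 100 = 89.9%.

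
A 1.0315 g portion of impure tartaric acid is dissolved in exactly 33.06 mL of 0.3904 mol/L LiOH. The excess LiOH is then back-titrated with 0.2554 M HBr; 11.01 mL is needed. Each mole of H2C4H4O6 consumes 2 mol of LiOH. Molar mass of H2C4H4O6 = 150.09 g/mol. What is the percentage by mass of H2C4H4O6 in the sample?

Total n(LiOH) added = 0.3904 x 0.03306 = 0.01291 mol.
n(HBr) used = 0.2554 x 0.01101 = 0.002812 mol, which equals the excess n(LiOH).
So n(LiOH) consumed by the sample = 0.01291 - 0.002812 = 0.01009 mol.
n(H2C4H4O6) = 0.01009 / 2 = 0.005047 mol.
mass H2C4H4O6 = 0.005047 x 150.09 = 0.7576 g, so %H2C4H4O6 = 0.7576/1.0315 x 100 = 73.4%.

73.4%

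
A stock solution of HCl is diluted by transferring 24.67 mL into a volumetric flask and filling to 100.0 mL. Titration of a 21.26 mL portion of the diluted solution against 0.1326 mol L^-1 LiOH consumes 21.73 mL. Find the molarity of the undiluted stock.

0.549 M

n(LiOH) = 0.1326 x 0.02173 = 0.002881 mol.
n(HCl) in the aliquot = 0.002881 mol.
[diluted HCl] = 0.002881 / 0.02126 = 0.1355 M.
Dilution factor = 100.0/24.67 = 4.054, so [stock] = 0.1355 x 4.054 = 0.549 M.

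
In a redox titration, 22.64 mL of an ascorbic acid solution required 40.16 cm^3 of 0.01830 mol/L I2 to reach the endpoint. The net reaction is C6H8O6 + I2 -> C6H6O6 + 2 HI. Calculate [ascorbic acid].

0.0325 M

n(I2) = 0.01830 x 0.04016 = 0.0007349 mol.
From the balanced equation, 1 mol I2 reacts with 1 mol ascorbic acid, so n(ascorbic acid) = 0.0007349 x 1/1 = 0.0007349 mol.
[ascorbic acid] = 0.0007349 / 0.02264 L = 0.0325 M.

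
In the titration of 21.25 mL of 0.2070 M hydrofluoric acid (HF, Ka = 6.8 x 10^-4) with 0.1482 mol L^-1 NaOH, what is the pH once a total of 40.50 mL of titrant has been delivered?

n(acid) = 0.2070 x 0.02125 = 0.004399 mol; n(NaOH) added = 0.1482 x 0.04050 = 0.006002 mol.
Base is in excess by 0.006002 - 0.004399 = 0.001603 mol in a total volume of 0.06175 L.
[OH^-] = 0.001603/0.06175 = 0.02597 M, so pOH = 1.59 and pH = 14.00 - 1.59 = 12.41.

12.41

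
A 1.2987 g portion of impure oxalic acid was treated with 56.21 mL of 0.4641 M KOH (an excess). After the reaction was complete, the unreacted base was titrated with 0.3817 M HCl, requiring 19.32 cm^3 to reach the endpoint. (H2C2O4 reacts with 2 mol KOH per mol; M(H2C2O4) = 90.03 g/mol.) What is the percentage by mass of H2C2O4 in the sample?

Total n(KOH) added = 0.4641 x 0.05621 = 0.02609 mol.
n(HCl) used = 0.3817 x 0.01932 = 0.007374 mol, which equals the excess n(KOH).
So n(KOH) consumed by the sample = 0.02609 - 0.007374 = 0.01871 mol.
n(H2C2O4) = 0.01871 / 2 = 0.009356 mol.
mass H2C2O4 = 0.009356 x 90.03 = 0.8423 g, so %H2C2O4 = 0.8423/1.2987 x 100 = 64.9%.

64.9%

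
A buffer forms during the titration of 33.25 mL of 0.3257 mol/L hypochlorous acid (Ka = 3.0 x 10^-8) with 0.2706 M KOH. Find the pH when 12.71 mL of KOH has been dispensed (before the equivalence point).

Initial n(HClO) = 0.3257 x 0.03325 = 0.01083 mol.
n(KOH) added = 0.2706 x 0.01271 = 0.003439 mol, converting that many moles of HClO to ClO-.
Remaining n(HClO) = 0.007390 mol; n(ClO-) = 0.003439 mol.
By Henderson-Hasselbalch, pH = pKa + log([A^-]/[HA]) = 7.52 + log(0.003439/0.007390) = 7.52 + (-0.33) = 7.19.

7.19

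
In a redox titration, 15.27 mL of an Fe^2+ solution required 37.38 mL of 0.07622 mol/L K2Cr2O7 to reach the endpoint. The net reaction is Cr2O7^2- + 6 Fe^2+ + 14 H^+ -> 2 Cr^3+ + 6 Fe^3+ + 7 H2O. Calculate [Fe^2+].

1.12 M

n(K2Cr2O7) = 0.07622 x 0.03738 = 0.002849 mol.
From the balanced equation, 1 mol K2Cr2O7 reacts with 6 mol Fe^2+, so n(Fe^2+) = 0.002849 x 6/1 = 0.01709 mol.
[Fe^2+] = 0.01709 / 0.01527 L = 1.12 M.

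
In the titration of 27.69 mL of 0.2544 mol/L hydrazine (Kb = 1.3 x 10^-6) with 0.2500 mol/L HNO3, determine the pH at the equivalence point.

n(N2H4) = 0.2544 x 0.02769 = 0.007044 mol; V(HNO3) at equivalence = 0.007044/0.2500 = 0.02818 L.
At equivalence the base is fully converted to N2H5+; total volume = 0.05587 L, so [N2H5+] = 0.007044/0.05587 = 0.1261 M.
Ka(N2H5+) = Kw/Kb = 1.0e-14 / 1.3 x 10^-6 = 7.69e-9.
[H^+] = sqrt(Ka x [N2H5+]) = sqrt(7.69e-9 x 0.1261) = 3.11e-5 M.
pH = -log(3.11e-5) = 4.51.

4.51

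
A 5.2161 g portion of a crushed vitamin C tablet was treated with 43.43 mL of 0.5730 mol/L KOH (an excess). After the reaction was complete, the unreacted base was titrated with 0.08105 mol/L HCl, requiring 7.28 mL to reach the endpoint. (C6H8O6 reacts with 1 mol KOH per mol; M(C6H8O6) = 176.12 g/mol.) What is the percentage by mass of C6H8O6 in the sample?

Total n(KOH) added = 0.5730 x 0.04343 = 0.02489 mol.
n(HCl) used = 0.08105 x 0.007280 = 0.0005900 mol, which equals the excess n(KOH).
So n(KOH) consumed by the sample = 0.02489 - 0.0005900 = 0.02430 mol.
n(C6H8O6) = 0.02430 / 1 = 0.02430 mol.
mass C6H8O6 = 0.02430 x 176.12 = 4.279 g, so %C6H8O6 = 4.279/5.2161 x 100 = 82.0%.

82.0%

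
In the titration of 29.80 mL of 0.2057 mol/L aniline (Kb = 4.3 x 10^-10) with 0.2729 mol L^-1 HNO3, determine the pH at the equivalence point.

n(C6H5NH2) = 0.2057 x 0.02980 = 0.006130 mol; V(HNO3) at equivalence = 0.006130/0.2729 = 0.02246 L.
At equivalence the base is fully converted to C6H5NH3+; total volume = 0.05226 L, so [C6H5NH3+] = 0.006130/0.05226 = 0.1173 M.
Ka(C6H5NH3+) = Kw/Kb = 1.0e-14 / 4.3 x 10^-10 = 2.33e-5.
[H^+] = sqrt(Ka x [C6H5NH3+]) = sqrt(2.33e-5 x 0.1173) = 0.00165 M.
pH = -log(0.00165) = 2.78.

2.78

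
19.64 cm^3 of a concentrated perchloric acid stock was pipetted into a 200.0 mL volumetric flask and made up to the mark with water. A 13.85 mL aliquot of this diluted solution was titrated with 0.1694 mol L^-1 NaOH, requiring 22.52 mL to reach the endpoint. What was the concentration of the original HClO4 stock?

n(NaOH) = 0.1694 x 0.02252 = 0.003815 mol.
n(HClO4) in the aliquot = 0.003815 mol.
[diluted HClO4] = 0.003815 / 0.01385 = 0.2754 M.
Dilution factor = 200.0/19.64 = 10.18, so [stock] = 0.2754 x 10.18 = 2.80 M.

2.80 M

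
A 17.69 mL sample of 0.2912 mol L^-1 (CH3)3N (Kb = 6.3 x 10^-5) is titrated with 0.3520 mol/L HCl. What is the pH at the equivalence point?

5.30

n((CH3)3N) = 0.2912 x 0.01769 = 0.005151 mol; V(HCl) at equivalence = 0.005151/0.3520 = 0.01463 L.
At equivalence the base is fully converted to (CH3)3NH+; total volume = 0.03232 L, so [(CH3)3NH+] = 0.005151/0.03232 = 0.1594 M.
Ka((CH3)3NH+) = Kw/Kb = 1.0e-14 / 6.3 x 10^-5 = 1.59e-10.
[H^+] = sqrt(Ka x [(CH3)3NH+]) = sqrt(1.59e-10 x 0.1594) = 5.03e-6 M.
pH = -log(5.03e-6) = 5.30.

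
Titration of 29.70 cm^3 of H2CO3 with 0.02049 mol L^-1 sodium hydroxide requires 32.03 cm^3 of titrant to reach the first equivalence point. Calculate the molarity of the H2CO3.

0.0221 M

n(NaOH) = 0.02049 x 0.03203 = 0.0006563 mol.
At the first equivalence point, 1 mol OH^- react per mol H2CO3, so n(H2CO3) = 0.0006563 / 1 = 0.0006563 mol.
[H2CO3] = 0.0006563 / 0.02970 L = 0.0221 M.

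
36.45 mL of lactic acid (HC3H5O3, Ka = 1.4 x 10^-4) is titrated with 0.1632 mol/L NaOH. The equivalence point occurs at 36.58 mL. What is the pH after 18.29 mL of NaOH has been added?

18.29 mL is exactly half the equivalence volume (36.58/2), i.e. the half-equivalence point.
There, n(HA) = n(A^-), so pH = pKa = -log(1.4 x 10^-4) = 3.85.

3.85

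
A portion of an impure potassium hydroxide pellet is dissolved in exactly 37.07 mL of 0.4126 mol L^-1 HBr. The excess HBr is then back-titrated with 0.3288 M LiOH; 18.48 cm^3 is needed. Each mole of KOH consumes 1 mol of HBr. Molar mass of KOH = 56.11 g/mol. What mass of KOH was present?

Total n(HBr) added = 0.4126 x 0.03707 = 0.01530 mol.
n(LiOH) used = 0.3288 x 0.01848 = 0.006076 mol, which equals the excess n(HBr).
So n(HBr) consumed by the sample = 0.01530 - 0.006076 = 0.009219 mol.
n(KOH) = 0.009219 / 1 = 0.009219 mol.
mass = 0.009219 mol x 56.11 g/mol = 0.517 g.

0.517 g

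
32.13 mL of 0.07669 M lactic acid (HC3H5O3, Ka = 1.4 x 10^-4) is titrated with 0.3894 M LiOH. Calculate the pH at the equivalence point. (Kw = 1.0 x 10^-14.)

n(HC3H5O3) = 0.07669 x 0.03213 = 0.002464 mol; V(LiOH) at equivalence = 0.002464/0.3894 = 0.006328 L.
At equivalence all the acid is converted to C3H5O3-; total volume = 0.03213 + 0.006328 = 0.03846 L, so [C3H5O3-] = 0.002464/0.03846 = 0.06407 M.
Kb = Kw/Ka = 1.0e-14 / 1.4 x 10^-4 = 7.14e-11.
[OH^-] = sqrt(Kb x [C3H5O3-]) = sqrt(7.14e-11 x 0.06407) = 2.14e-6 M.
pOH = 5.67, so pH = 14.00 - 5.67 = 8.33.

8.33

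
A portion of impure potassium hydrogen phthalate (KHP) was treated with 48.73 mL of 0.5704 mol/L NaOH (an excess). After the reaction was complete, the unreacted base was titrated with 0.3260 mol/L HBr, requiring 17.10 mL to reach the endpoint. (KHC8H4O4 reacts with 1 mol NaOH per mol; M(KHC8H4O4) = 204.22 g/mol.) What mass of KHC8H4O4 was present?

4.54 g

Total n(NaOH) added = 0.5704 x 0.04873 = 0.02780 mol.
n(HBr) used = 0.3260 x 0.01710 = 0.005575 mol, which equals the excess n(NaOH).
So n(NaOH) consumed by the sample = 0.02780 - 0.005575 = 0.02222 mol.
n(KHC8H4O4) = 0.02222 / 1 = 0.02222 mol.
mass = 0.02222 mol x 204.22 g/mol = 4.54 g.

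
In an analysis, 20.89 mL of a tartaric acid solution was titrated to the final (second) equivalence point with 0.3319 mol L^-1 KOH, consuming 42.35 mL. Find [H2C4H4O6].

0.336 M

n(KOH) = 0.3319 x 0.04235 = 0.01406 mol.
At the final (second) equivalence point, 2 mol OH^- react per mol H2C4H4O6, so n(H2C4H4O6) = 0.01406 / 2 = 0.007028 mol.
[H2C4H4O6] = 0.007028 / 0.02089 L = 0.336 M.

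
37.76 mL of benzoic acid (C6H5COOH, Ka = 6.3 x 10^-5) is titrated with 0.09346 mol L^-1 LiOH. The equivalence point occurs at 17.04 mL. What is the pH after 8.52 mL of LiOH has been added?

4.20

8.52 mL is exactly half the equivalence volume (17.04/2), i.e. the half-equivalence point.
There, n(HA) = n(A^-), so pH = pKa = -log(6.3 x 10^-5) = 4.20.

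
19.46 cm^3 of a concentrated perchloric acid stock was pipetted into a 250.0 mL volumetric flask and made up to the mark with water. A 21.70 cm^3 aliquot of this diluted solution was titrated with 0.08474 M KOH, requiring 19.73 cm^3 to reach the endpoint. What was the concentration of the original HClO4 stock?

0.990 M

n(KOH) = 0.08474 x 0.01973 = 0.001672 mol.
n(HClO4) in the aliquot = 0.001672 mol.
[diluted HClO4] = 0.001672 / 0.02170 = 0.07705 M.
Dilution factor = 250.0/19.46 = 12.85, so [stock] = 0.07705 x 12.85 = 0.990 M.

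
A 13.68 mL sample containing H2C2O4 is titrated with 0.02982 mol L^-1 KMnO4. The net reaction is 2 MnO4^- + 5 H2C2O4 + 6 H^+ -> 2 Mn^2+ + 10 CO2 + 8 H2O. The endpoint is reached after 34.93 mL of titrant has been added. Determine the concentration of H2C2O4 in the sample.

0.190 M

n(KMnO4) = 0.02982 x 0.03493 = 0.001042 mol.
From the balanced equation, 2 mol KMnO4 reacts with 5 mol H2C2O4, so n(H2C2O4) = 0.001042 x 5/2 = 0.002604 mol.
[H2C2O4] = 0.002604 / 0.01368 L = 0.190 M.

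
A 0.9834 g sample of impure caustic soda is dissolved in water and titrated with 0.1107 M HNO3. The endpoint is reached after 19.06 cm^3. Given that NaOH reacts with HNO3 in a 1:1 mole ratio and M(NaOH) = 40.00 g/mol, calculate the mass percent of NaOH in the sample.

8.58%

n(HNO3) = 0.1107 x 0.01906 = 0.002110 mol.
n(NaOH) = 0.002110 / 1 = 0.002110 mol.
mass of NaOH = 0.002110 x 40.00 = 0.08440 g.
% purity = 0.08440 / 0.9834 x 100 = 8.58%.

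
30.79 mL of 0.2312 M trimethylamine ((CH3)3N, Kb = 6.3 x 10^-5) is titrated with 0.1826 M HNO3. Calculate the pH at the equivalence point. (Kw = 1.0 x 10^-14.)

5.40

n((CH3)3N) = 0.2312 x 0.03079 = 0.007119 mol; V(HNO3) at equivalence = 0.007119/0.1826 = 0.03898 L.
At equivalence the base is fully converted to (CH3)3NH+; total volume = 0.06977 L, so [(CH3)3NH+] = 0.007119/0.06977 = 0.1020 M.
Ka((CH3)3NH+) = Kw/Kb = 1.0e-14 / 6.3 x 10^-5 = 1.59e-10.
[H^+] = sqrt(Ka x [(CH3)3NH+]) = sqrt(1.59e-10 x 0.1020) = 4.02e-6 M.
pH = -log(4.02e-6) = 5.40.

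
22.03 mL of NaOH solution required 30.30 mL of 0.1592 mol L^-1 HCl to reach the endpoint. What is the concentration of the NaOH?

n(HCl) delivered = 0.1592 x 0.03030 = 0.004824 mol.
For a 1:1 reaction, n(NaOH) = 0.004824 mol.
[NaOH] = 0.004824 mol / 0.02203 L = 0.219 M.

0.219 M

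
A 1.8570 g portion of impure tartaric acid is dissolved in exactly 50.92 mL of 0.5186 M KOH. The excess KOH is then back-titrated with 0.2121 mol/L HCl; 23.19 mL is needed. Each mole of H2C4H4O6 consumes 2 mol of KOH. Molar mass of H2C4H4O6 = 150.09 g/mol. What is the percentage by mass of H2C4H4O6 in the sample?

86.8%

Total n(KOH) added = 0.5186 x 0.05092 = 0.02641 mol.
n(HCl) used = 0.2121 x 0.02319 = 0.004919 mol, which equals the excess n(KOH).
So n(KOH) consumed by the sample = 0.02641 - 0.004919 = 0.02149 mol.
n(H2C4H4O6) = 0.02149 / 2 = 0.01074 mol.
mass H2C4H4O6 = 0.01074 x 150.09 = 1.613 g, so %H2C4H4O6 = 1.613/1.8570 x 100 = 86.8%.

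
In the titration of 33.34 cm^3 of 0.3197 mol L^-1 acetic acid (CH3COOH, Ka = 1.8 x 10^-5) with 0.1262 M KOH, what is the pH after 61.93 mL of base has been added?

5.18

Initial n(CH3COOH) = 0.3197 x 0.03334 = 0.01066 mol.
n(KOH) added = 0.1262 x 0.06193 = 0.007816 mol, converting that many moles of CH3COOH to CH3COO-.
Remaining n(CH3COOH) = 0.002843 mol; n(CH3COO-) = 0.007816 mol.
By Henderson-Hasselbalch, pH = pKa + log([A^-]/[HA]) = 4.74 + log(0.007816/0.002843) = 4.74 + (+0.44) = 5.18.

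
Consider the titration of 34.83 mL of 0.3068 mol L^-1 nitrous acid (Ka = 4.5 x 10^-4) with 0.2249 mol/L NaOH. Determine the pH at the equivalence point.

8.23

n(HNO2) = 0.3068 x 0.03483 = 0.01069 mol; V(NaOH) at equivalence = 0.01069/0.2249 = 0.04751 L.
At equivalence all the acid is converted to NO2-; total volume = 0.03483 + 0.04751 = 0.08234 L, so [NO2-] = 0.01069/0.08234 = 0.1298 M.
Kb = Kw/Ka = 1.0e-14 / 4.5 x 10^-4 = 2.22e-11.
[OH^-] = sqrt(Kb x [NO2-]) = sqrt(2.22e-11 x 0.1298) = 1.70e-6 M.
pOH = 5.77, so pH = 14.00 - 5.77 = 8.23.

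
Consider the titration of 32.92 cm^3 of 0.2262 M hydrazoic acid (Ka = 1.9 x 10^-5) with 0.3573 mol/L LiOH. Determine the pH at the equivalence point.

8.93

n(HN3) = 0.2262 x 0.03292 = 0.007447 mol; V(LiOH) at equivalence = 0.007447/0.3573 = 0.02084 L.
At equivalence all the acid is converted to N3-; total volume = 0.03292 + 0.02084 = 0.05376 L, so [N3-] = 0.007447/0.05376 = 0.1385 M.
Kb = Kw/Ka = 1.0e-14 / 1.9 x 10^-5 = 5.26e-10.
[OH^-] = sqrt(Kb x [N3-]) = sqrt(5.26e-10 x 0.1385) = 8.54e-6 M.
pOH = 5.07, so pH = 14.00 - 5.07 = 8.93.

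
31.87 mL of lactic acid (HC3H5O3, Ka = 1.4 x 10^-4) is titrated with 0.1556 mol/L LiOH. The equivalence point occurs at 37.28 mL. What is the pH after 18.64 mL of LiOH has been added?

18.64 mL is exactly half the equivalence volume (37.28/2), i.e. the half-equivalence point.
There, n(HA) = n(A^-), so pH = pKa = -log(1.4 x 10^-4) = 3.85.

3.85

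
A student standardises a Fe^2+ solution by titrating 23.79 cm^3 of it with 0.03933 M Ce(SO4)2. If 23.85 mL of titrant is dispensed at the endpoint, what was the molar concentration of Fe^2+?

n(Ce(SO4)2) = 0.03933 x 0.02385 = 0.0009380 mol.
From the balanced equation, 1 mol Ce(SO4)2 reacts with 1 mol Fe^2+, so n(Fe^2+) = 0.0009380 x 1/1 = 0.0009380 mol.
[Fe^2+] = 0.0009380 / 0.02379 L = 0.0394 M.

0.0394 M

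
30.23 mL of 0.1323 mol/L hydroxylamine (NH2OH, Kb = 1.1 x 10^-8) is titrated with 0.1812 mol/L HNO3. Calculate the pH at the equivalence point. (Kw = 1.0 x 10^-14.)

n(NH2OH) = 0.1323 x 0.03023 = 0.003999 mol; V(HNO3) at equivalence = 0.003999/0.1812 = 0.02207 L.
At equivalence the base is fully converted to NH3OH+; total volume = 0.05230 L, so [NH3OH+] = 0.003999/0.05230 = 0.07647 M.
Ka(NH3OH+) = Kw/Kb = 1.0e-14 / 1.1 x 10^-8 = 9.09e-7.
[H^+] = sqrt(Ka x [NH3OH+]) = sqrt(9.09e-7 x 0.07647) = 0.000264 M.
pH = -log(0.000264) = 3.58.

3.58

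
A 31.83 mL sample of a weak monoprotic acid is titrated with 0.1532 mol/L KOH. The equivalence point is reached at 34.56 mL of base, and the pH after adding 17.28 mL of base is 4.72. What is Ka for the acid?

17.28 mL is half of the equivalence volume, so this is the half-equivalence point where [HA] = [A^-].
At half-equivalence pH = pKa, so pKa = 4.72.
Ka = 10^(-4.72) = 1.9 x 10^-5.

1.9 x 10^-5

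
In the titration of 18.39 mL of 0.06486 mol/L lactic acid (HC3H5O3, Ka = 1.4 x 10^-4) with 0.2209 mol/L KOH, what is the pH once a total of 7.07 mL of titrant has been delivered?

12.16

n(acid) = 0.06486 x 0.01839 = 0.001193 mol; n(KOH) added = 0.2209 x 0.007070 = 0.001562 mol.
Base is in excess by 0.001562 - 0.001193 = 0.0003690 mol in a total volume of 0.02546 L.
[OH^-] = 0.0003690/0.02546 = 0.01449 M, so pOH = 1.84 and pH = 14.00 - 1.84 = 12.16.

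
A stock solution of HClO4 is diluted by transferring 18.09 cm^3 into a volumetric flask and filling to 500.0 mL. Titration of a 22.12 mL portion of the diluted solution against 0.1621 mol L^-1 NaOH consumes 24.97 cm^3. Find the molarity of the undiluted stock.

5.06 M

n(NaOH) = 0.1621 x 0.02497 = 0.004048 mol.
n(HClO4) in the aliquot = 0.004048 mol.
[diluted HClO4] = 0.004048 / 0.02212 = 0.1830 M.
Dilution factor = 500.0/18.09 = 27.64, so [stock] = 0.1830 x 27.64 = 5.06 M.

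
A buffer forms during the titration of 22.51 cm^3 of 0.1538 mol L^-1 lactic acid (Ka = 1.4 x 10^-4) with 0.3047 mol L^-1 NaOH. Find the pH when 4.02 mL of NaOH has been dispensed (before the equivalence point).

Initial n(HC3H5O3) = 0.1538 x 0.02251 = 0.003462 mol.
n(NaOH) added = 0.3047 x 0.004020 = 0.001225 mol, converting that many moles of HC3H5O3 to C3H5O3-.
Remaining n(HC3H5O3) = 0.002237 mol; n(C3H5O3-) = 0.001225 mol.
By Henderson-Hasselbalch, pH = pKa + log([A^-]/[HA]) = 3.85 + log(0.001225/0.002237) = 3.85 + (-0.26) = 3.59.

3.59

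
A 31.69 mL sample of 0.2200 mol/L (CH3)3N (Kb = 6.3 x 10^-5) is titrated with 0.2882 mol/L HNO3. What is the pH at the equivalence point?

n((CH3)3N) = 0.2200 x 0.03169 = 0.006972 mol; V(HNO3) at equivalence = 0.006972/0.2882 = 0.02419 L.
At equivalence the base is fully converted to (CH3)3NH+; total volume = 0.05588 L, so [(CH3)3NH+] = 0.006972/0.05588 = 0.1248 M.
Ka((CH3)3NH+) = Kw/Kb = 1.0e-14 / 6.3 x 10^-5 = 1.59e-10.
[H^+] = sqrt(Ka x [(CH3)3NH+]) = sqrt(1.59e-10 x 0.1248) = 4.45e-6 M.
pH = -log(4.45e-6) = 5.35.

5.35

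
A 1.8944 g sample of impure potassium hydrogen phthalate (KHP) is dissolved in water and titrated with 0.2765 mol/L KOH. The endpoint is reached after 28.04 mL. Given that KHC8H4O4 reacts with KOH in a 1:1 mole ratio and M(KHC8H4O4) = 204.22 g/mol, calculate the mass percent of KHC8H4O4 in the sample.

n(KOH) = 0.2765 x 0.02804 = 0.007753 mol.
n(KHC8H4O4) = 0.007753 / 1 = 0.007753 mol.
mass of KHC8H4O4 = 0.007753 x 204.22 = 1.583 g.
% purity = 1.583 / 1.8944 x 100 = 83.6%.

83.6%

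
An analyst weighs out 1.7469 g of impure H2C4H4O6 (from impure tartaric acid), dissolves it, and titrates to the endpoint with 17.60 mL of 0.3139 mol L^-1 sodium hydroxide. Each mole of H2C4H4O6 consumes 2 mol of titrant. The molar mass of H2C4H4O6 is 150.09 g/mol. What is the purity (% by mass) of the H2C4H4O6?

n(NaOH) = 0.3139 x 0.01760 = 0.005525 mol.
n(H2C4H4O6) = 0.005525 / 2 = 0.002762 mol.
mass of H2C4H4O6 = 0.002762 x 150.09 = 0.4146 g.
% purity = 0.4146 / 1.7469 x 100 = 23.7%.

23.7%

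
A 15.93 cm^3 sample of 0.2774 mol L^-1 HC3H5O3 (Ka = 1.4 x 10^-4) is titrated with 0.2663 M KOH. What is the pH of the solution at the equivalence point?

8.49

n(HC3H5O3) = 0.2774 x 0.01593 = 0.004419 mol; V(KOH) at equivalence = 0.004419/0.2663 = 0.01659 L.
At equivalence all the acid is converted to C3H5O3-; total volume = 0.01593 + 0.01659 = 0.03252 L, so [C3H5O3-] = 0.004419/0.03252 = 0.1359 M.
Kb = Kw/Ka = 1.0e-14 / 1.4 x 10^-4 = 7.14e-11.
[OH^-] = sqrt(Kb x [C3H5O3-]) = sqrt(7.14e-11 x 0.1359) = 3.12e-6 M.
pOH = 5.51, so pH = 14.00 - 5.51 = 8.49.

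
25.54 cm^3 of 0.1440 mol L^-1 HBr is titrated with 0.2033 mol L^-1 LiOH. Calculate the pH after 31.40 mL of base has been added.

12.68

n(acid) = 0.1440 x 0.02554 = 0.003678 mol; n(LiOH) added = 0.2033 x 0.03140 = 0.006384 mol.
Base is in excess by 0.006384 - 0.003678 = 0.002706 mol in a total volume of 0.05694 L.
[OH^-] = 0.002706/0.05694 = 0.04752 M, so pOH = 1.32 and pH = 14.00 - 1.32 = 12.68.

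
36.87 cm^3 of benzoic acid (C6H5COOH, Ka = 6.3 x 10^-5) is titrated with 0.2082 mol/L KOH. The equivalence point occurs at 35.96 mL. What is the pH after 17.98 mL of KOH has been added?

17.98 mL is exactly half the equivalence volume (35.96/2), i.e. the half-equivalence point.
There, n(HA) = n(A^-), so pH = pKa = -log(6.3 x 10^-5) = 4.20.

4.20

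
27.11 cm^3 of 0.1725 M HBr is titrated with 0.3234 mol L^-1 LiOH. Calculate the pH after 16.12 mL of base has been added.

12.09

n(acid) = 0.1725 x 0.02711 = 0.004676 mol; n(LiOH) added = 0.3234 x 0.01612 = 0.005213 mol.
Base is in excess by 0.005213 - 0.004676 = 0.0005367 mol in a total volume of 0.04323 L.
[OH^-] = 0.0005367/0.04323 = 0.01242 M, so pOH = 1.91 and pH = 14.00 - 1.91 = 12.09.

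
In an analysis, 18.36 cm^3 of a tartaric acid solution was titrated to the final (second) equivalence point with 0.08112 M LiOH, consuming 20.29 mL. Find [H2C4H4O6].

n(LiOH) = 0.08112 x 0.02029 = 0.001646 mol.
At the final (second) equivalence point, 2 mol OH^- react per mol H2C4H4O6, so n(H2C4H4O6) = 0.001646 / 2 = 0.0008230 mol.
[H2C4H4O6] = 0.0008230 / 0.01836 L = 0.0448 M.

0.0448 M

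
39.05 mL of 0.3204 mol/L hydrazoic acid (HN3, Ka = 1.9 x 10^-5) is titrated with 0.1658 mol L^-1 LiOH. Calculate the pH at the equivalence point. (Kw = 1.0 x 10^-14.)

n(HN3) = 0.3204 x 0.03905 = 0.01251 mol; V(LiOH) at equivalence = 0.01251/0.1658 = 0.07546 L.
At equivalence all the acid is converted to N3-; total volume = 0.03905 + 0.07546 = 0.1145 L, so [N3-] = 0.01251/0.1145 = 0.1093 M.
Kb = Kw/Ka = 1.0e-14 / 1.9 x 10^-5 = 5.26e-10.
[OH^-] = sqrt(Kb x [N3-]) = sqrt(5.26e-10 x 0.1093) = 7.58e-6 M.
pOH = 5.12, so pH = 14.00 - 5.12 = 8.88.

8.88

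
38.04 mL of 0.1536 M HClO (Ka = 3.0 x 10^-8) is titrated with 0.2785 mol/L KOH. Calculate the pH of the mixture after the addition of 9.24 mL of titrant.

Initial n(HClO) = 0.1536 x 0.03804 = 0.005843 mol.
n(KOH) added = 0.2785 x 0.009240 = 0.002573 mol, converting that many moles of HClO to ClO-.
Remaining n(HClO) = 0.003270 mol; n(ClO-) = 0.002573 mol.
By Henderson-Hasselbalch, pH = pKa + log([A^-]/[HA]) = 7.52 + log(0.002573/0.003270) = 7.52 + (-0.10) = 7.42.

7.42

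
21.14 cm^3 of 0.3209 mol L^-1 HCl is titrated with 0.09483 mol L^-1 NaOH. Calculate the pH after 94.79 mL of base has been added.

n(acid) = 0.3209 x 0.02114 = 0.006784 mol; n(NaOH) added = 0.09483 x 0.09479 = 0.008989 mol.
Base is in excess by 0.008989 - 0.006784 = 0.002205 mol in a total volume of 0.1159 L.
[OH^-] = 0.002205/0.1159 = 0.01902 M, so pOH = 1.72 and pH = 14.00 - 1.72 = 12.28.

12.28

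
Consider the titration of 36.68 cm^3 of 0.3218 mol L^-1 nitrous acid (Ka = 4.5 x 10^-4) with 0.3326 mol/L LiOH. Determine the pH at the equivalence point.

8.28

n(HNO2) = 0.3218 x 0.03668 = 0.01180 mol; V(LiOH) at equivalence = 0.01180/0.3326 = 0.03549 L.
At equivalence all the acid is converted to NO2-; total volume = 0.03668 + 0.03549 = 0.07217 L, so [NO2-] = 0.01180/0.07217 = 0.1636 M.
Kb = Kw/Ka = 1.0e-14 / 4.5 x 10^-4 = 2.22e-11.
[OH^-] = sqrt(Kb x [NO2-]) = sqrt(2.22e-11 x 0.1636) = 1.91e-6 M.
pOH = 5.72, so pH = 14.00 - 5.72 = 8.28.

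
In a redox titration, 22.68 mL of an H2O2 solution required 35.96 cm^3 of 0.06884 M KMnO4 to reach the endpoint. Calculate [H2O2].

0.273 M

n(KMnO4) = 0.06884 x 0.03596 = 0.002475 mol.
From the balanced equation, 2 mol KMnO4 reacts with 5 mol H2O2, so n(H2O2) = 0.002475 x 5/2 = 0.006189 mol.
[H2O2] = 0.006189 / 0.02268 L = 0.273 M.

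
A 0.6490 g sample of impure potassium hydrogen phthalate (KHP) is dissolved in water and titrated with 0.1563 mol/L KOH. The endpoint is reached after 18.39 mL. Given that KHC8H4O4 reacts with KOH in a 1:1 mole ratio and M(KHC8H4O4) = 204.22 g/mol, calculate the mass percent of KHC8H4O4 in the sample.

n(KOH) = 0.1563 x 0.01839 = 0.002874 mol.
n(KHC8H4O4) = 0.002874 / 1 = 0.002874 mol.
mass of KHC8H4O4 = 0.002874 x 204.22 = 0.5870 g.
% purity = 0.5870 / 0.6490 x 100 = 90.4%.

90.4%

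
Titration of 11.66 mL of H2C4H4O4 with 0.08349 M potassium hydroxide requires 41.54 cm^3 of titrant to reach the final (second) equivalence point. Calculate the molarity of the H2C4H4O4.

0.149 M

n(KOH) = 0.08349 x 0.04154 = 0.003468 mol.
At the final (second) equivalence point, 2 mol OH^- react per mol H2C4H4O4, so n(H2C4H4O4) = 0.003468 / 2 = 0.001734 mol.
[H2C4H4O4] = 0.001734 / 0.01166 L = 0.149 M.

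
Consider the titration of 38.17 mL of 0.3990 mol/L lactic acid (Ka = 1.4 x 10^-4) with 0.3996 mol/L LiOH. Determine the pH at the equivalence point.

8.58

n(HC3H5O3) = 0.3990 x 0.03817 = 0.01523 mol; V(LiOH) at equivalence = 0.01523/0.3996 = 0.03811 L.
At equivalence all the acid is converted to C3H5O3-; total volume = 0.03817 + 0.03811 = 0.07628 L, so [C3H5O3-] = 0.01523/0.07628 = 0.1996 M.
Kb = Kw/Ka = 1.0e-14 / 1.4 x 10^-4 = 7.14e-11.
[OH^-] = sqrt(Kb x [C3H5O3-]) = sqrt(7.14e-11 x 0.1996) = 3.78e-6 M.
pOH = 5.42, so pH = 14.00 - 5.42 = 8.58.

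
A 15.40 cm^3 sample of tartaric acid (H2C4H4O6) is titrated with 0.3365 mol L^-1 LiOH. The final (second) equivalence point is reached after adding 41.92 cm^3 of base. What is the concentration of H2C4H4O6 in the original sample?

0.458 M

n(LiOH) = 0.3365 x 0.04192 = 0.01411 mol.
At the final (second) equivalence point, 2 mol OH^- react per mol H2C4H4O6, so n(H2C4H4O6) = 0.01411 / 2 = 0.007053 mol.
[H2C4H4O6] = 0.007053 / 0.01540 L = 0.458 M.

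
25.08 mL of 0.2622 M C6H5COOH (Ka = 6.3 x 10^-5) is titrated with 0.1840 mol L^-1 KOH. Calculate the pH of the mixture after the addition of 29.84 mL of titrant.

4.90

Initial n(C6H5COOH) = 0.2622 x 0.02508 = 0.006576 mol.
n(KOH) added = 0.1840 x 0.02984 = 0.005491 mol, converting that many moles of C6H5COOH to C6H5COO-.
Remaining n(C6H5COOH) = 0.001085 mol; n(C6H5COO-) = 0.005491 mol.
By Henderson-Hasselbalch, pH = pKa + log([A^-]/[HA]) = 4.20 + log(0.005491/0.001085) = 4.20 + (+0.70) = 4.90.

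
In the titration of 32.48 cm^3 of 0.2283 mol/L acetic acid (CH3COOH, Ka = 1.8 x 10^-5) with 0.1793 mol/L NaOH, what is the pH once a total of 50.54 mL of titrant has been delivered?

12.30

n(acid) = 0.2283 x 0.03248 = 0.007415 mol; n(NaOH) added = 0.1793 x 0.05054 = 0.009062 mol.
Base is in excess by 0.009062 - 0.007415 = 0.001647 mol in a total volume of 0.08302 L.
[OH^-] = 0.001647/0.08302 = 0.01983 M, so pOH = 1.70 and pH = 14.00 - 1.70 = 12.30.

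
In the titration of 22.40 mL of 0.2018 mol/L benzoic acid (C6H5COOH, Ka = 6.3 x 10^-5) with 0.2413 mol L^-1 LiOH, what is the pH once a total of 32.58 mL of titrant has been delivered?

n(acid) = 0.2018 x 0.02240 = 0.004520 mol; n(LiOH) added = 0.2413 x 0.03258 = 0.007862 mol.
Base is in excess by 0.007862 - 0.004520 = 0.003341 mol in a total volume of 0.05498 L.
[OH^-] = 0.003341/0.05498 = 0.06077 M, so pOH = 1.22 and pH = 14.00 - 1.22 = 12.78.

12.78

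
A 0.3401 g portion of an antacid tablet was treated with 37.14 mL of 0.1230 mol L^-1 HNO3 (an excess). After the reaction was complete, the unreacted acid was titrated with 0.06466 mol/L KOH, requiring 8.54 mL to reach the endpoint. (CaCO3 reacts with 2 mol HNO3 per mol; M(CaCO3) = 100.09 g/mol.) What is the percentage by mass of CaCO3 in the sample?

59.1%

Total n(HNO3) added = 0.1230 x 0.03714 = 0.004568 mol.
n(KOH) used = 0.06466 x 0.008540 = 0.0005522 mol, which equals the excess n(HNO3).
So n(HNO3) consumed by the sample = 0.004568 - 0.0005522 = 0.004016 mol.
n(CaCO3) = 0.004016 / 2 = 0.002008 mol.
mass CaCO3 = 0.002008 x 100.09 = 0.2010 g, so %CaCO3 = 0.2010/0.3401 x 100 = 59.1%.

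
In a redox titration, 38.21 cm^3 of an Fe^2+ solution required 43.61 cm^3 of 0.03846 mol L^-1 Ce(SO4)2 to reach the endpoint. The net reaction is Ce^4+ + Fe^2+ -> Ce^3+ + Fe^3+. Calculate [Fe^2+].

0.0439 M

n(Ce(SO4)2) = 0.03846 x 0.04361 = 0.001677 mol.
From the balanced equation, 1 mol Ce(SO4)2 reacts with 1 mol Fe^2+, so n(Fe^2+) = 0.001677 x 1/1 = 0.001677 mol.
[Fe^2+] = 0.001677 / 0.03821 L = 0.0439 M.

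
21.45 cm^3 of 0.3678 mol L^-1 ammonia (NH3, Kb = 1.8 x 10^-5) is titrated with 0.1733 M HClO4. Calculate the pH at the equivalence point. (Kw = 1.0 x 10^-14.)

5.09

n(NH3) = 0.3678 x 0.02145 = 0.007889 mol; V(HClO4) at equivalence = 0.007889/0.1733 = 0.04552 L.
At equivalence the base is fully converted to NH4+; total volume = 0.06697 L, so [NH4+] = 0.007889/0.06697 = 0.1178 M.
Ka(NH4+) = Kw/Kb = 1.0e-14 / 1.8 x 10^-5 = 5.56e-10.
[H^+] = sqrt(Ka x [NH4+]) = sqrt(5.56e-10 x 0.1178) = 8.09e-6 M.
pH = -log(8.09e-6) = 5.09.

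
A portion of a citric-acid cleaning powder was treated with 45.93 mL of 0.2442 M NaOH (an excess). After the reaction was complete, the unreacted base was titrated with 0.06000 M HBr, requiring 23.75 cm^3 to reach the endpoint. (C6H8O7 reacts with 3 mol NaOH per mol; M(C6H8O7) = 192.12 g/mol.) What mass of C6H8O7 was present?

0.627 g

Total n(NaOH) added = 0.2442 x 0.04593 = 0.01122 mol.
n(HBr) used = 0.06000 x 0.02375 = 0.001425 mol, which equals the excess n(NaOH).
So n(NaOH) consumed by the sample = 0.01122 - 0.001425 = 0.009791 mol.
n(C6H8O7) = 0.009791 / 3 = 0.003264 mol.
mass = 0.003264 mol x 192.12 g/mol = 0.627 g.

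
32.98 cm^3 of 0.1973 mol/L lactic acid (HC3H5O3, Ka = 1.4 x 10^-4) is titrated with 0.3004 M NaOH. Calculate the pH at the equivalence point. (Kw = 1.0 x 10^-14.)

8.46

n(HC3H5O3) = 0.1973 x 0.03298 = 0.006507 mol; V(NaOH) at equivalence = 0.006507/0.3004 = 0.02166 L.
At equivalence all the acid is converted to C3H5O3-; total volume = 0.03298 + 0.02166 = 0.05464 L, so [C3H5O3-] = 0.006507/0.05464 = 0.1191 M.
Kb = Kw/Ka = 1.0e-14 / 1.4 x 10^-4 = 7.14e-11.
[OH^-] = sqrt(Kb x [C3H5O3-]) = sqrt(7.14e-11 x 0.1191) = 2.92e-6 M.
pOH = 5.54, so pH = 14.00 - 5.54 = 8.46.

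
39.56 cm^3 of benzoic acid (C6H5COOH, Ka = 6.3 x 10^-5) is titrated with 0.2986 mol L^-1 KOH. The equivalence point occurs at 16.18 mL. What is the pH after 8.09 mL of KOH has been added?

4.20

8.09 mL is exactly half the equivalence volume (16.18/2), i.e. the half-equivalence point.
There, n(HA) = n(A^-), so pH = pKa = -log(6.3 x 10^-5) = 4.20.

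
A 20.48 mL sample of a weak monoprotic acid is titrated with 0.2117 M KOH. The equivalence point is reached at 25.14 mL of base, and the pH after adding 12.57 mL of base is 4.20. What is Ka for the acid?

6.3 x 10^-5

12.57 mL is half of the equivalence volume, so this is the half-equivalence point where [HA] = [A^-].
At half-equivalence pH = pKa, so pKa = 4.20.
Ka = 10^(-4.20) = 6.3 x 10^-5.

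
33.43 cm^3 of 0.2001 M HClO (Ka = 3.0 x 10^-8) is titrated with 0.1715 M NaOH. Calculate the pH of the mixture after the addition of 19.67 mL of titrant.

Initial n(HClO) = 0.2001 x 0.03343 = 0.006689 mol.
n(NaOH) added = 0.1715 x 0.01967 = 0.003373 mol, converting that many moles of HClO to ClO-.
Remaining n(HClO) = 0.003316 mol; n(ClO-) = 0.003373 mol.
By Henderson-Hasselbalch, pH = pKa + log([A^-]/[HA]) = 7.52 + log(0.003373/0.003316) = 7.52 + (+0.01) = 7.53.

7.53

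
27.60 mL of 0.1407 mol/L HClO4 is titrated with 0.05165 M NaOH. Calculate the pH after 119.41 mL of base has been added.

12.19

n(acid) = 0.1407 x 0.02760 = 0.003883 mol; n(NaOH) added = 0.05165 x 0.1194 = 0.006168 mol.
Base is in excess by 0.006168 - 0.003883 = 0.002284 mol in a total volume of 0.1470 L.
[OH^-] = 0.002284/0.1470 = 0.01554 M, so pOH = 1.81 and pH = 14.00 - 1.81 = 12.19.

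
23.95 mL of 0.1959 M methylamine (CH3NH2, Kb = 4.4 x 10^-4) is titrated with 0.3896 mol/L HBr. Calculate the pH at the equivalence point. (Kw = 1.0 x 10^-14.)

5.76

n(CH3NH2) = 0.1959 x 0.02395 = 0.004692 mol; V(HBr) at equivalence = 0.004692/0.3896 = 0.01204 L.
At equivalence the base is fully converted to CH3NH3+; total volume = 0.03599 L, so [CH3NH3+] = 0.004692/0.03599 = 0.1304 M.
Ka(CH3NH3+) = Kw/Kb = 1.0e-14 / 4.4 x 10^-4 = 2.27e-11.
[H^+] = sqrt(Ka x [CH3NH3+]) = sqrt(2.27e-11 x 0.1304) = 1.72e-6 M.
pH = -log(1.72e-6) = 5.76.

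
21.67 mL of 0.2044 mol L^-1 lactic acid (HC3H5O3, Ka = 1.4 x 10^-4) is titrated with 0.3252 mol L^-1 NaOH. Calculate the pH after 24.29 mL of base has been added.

12.88

n(acid) = 0.2044 x 0.02167 = 0.004429 mol; n(NaOH) added = 0.3252 x 0.02429 = 0.007899 mol.
Base is in excess by 0.007899 - 0.004429 = 0.003470 mol in a total volume of 0.04596 L.
[OH^-] = 0.003470/0.04596 = 0.07550 M, so pOH = 1.12 and pH = 14.00 - 1.12 = 12.88.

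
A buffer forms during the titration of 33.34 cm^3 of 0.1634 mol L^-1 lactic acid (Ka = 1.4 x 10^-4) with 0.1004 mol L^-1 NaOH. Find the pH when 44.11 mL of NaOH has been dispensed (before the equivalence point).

Initial n(HC3H5O3) = 0.1634 x 0.03334 = 0.005448 mol.
n(NaOH) added = 0.1004 x 0.04411 = 0.004429 mol, converting that many moles of HC3H5O3 to C3H5O3-.
Remaining n(HC3H5O3) = 0.001019 mol; n(C3H5O3-) = 0.004429 mol.
By Henderson-Hasselbalch, pH = pKa + log([A^-]/[HA]) = 3.85 + log(0.004429/0.001019) = 3.85 + (+0.64) = 4.49.

4.49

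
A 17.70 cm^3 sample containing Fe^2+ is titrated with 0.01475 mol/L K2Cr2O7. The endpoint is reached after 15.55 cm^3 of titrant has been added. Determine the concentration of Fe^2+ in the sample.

n(K2Cr2O7) = 0.01475 x 0.01555 = 0.0002294 mol.
From the balanced equation, 1 mol K2Cr2O7 reacts with 6 mol Fe^2+, so n(Fe^2+) = 0.0002294 x 6/1 = 0.001376 mol.
[Fe^2+] = 0.001376 / 0.01770 L = 0.0777 M.

0.0777 M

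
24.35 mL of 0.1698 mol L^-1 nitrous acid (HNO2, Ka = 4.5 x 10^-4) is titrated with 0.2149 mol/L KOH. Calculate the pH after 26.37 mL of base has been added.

12.48

n(acid) = 0.1698 x 0.02435 = 0.004135 mol; n(KOH) added = 0.2149 x 0.02637 = 0.005667 mol.
Base is in excess by 0.005667 - 0.004135 = 0.001532 mol in a total volume of 0.05072 L.
[OH^-] = 0.001532/0.05072 = 0.03021 M, so pOH = 1.52 and pH = 14.00 - 1.52 = 12.48.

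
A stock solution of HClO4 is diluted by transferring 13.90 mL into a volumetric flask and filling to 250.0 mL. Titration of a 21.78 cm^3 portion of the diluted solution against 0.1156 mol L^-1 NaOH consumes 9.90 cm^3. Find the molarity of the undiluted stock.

n(NaOH) = 0.1156 x 0.009900 = 0.001144 mol.
n(HClO4) in the aliquot = 0.001144 mol.
[diluted HClO4] = 0.001144 / 0.02178 = 0.05255 M.
Dilution factor = 250.0/13.90 = 17.99, so [stock] = 0.05255 x 17.99 = 0.945 M.

0.945 M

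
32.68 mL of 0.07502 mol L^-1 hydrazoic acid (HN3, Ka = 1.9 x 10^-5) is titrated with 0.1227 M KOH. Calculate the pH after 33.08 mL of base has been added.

n(acid) = 0.07502 x 0.03268 = 0.002452 mol; n(KOH) added = 0.1227 x 0.03308 = 0.004059 mol.
Base is in excess by 0.004059 - 0.002452 = 0.001607 mol in a total volume of 0.06576 L.
[OH^-] = 0.001607/0.06576 = 0.02444 M, so pOH = 1.61 and pH = 14.00 - 1.61 = 12.39.

12.39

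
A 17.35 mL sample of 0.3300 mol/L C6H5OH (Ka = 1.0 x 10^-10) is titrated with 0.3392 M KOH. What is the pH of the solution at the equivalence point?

11.61

n(C6H5OH) = 0.3300 x 0.01735 = 0.005726 mol; V(KOH) at equivalence = 0.005726/0.3392 = 0.01688 L.
At equivalence all the acid is converted to C6H5O-; total volume = 0.01735 + 0.01688 = 0.03423 L, so [C6H5O-] = 0.005726/0.03423 = 0.1673 M.
Kb = Kw/Ka = 1.0e-14 / 1.0 x 10^-10 = 0.000100.
[OH^-] = sqrt(Kb x [C6H5O-]) = sqrt(0.000100 x 0.1673) = 0.00409 M.
pOH = 2.39, so pH = 14.00 - 2.39 = 11.61.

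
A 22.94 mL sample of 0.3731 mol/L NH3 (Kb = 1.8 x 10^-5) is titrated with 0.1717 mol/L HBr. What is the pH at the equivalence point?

5.09

n(NH3) = 0.3731 x 0.02294 = 0.008559 mol; V(HBr) at equivalence = 0.008559/0.1717 = 0.04985 L.
At equivalence the base is fully converted to NH4+; total volume = 0.07279 L, so [NH4+] = 0.008559/0.07279 = 0.1176 M.
Ka(NH4+) = Kw/Kb = 1.0e-14 / 1.8 x 10^-5 = 5.56e-10.
[H^+] = sqrt(Ka x [NH4+]) = sqrt(5.56e-10 x 0.1176) = 8.08e-6 M.
pH = -log(8.08e-6) = 5.09.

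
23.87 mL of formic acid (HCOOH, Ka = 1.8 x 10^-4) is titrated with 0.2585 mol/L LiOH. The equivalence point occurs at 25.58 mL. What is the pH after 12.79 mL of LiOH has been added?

3.74

12.79 mL is exactly half the equivalence volume (25.58/2), i.e. the half-equivalence point.
There, n(HA) = n(A^-), so pH = pKa = -log(1.8 x 10^-4) = 3.74.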